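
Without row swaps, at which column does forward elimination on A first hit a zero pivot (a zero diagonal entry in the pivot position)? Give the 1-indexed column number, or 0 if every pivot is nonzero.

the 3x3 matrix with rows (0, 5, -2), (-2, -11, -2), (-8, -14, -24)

Naive forward elimination:
Pivot entry (1,1) is zero but row 2 has -2 in column 1 -> naive elimination stops; a row interchange (e.g. R1 <-> R2) would be required here.

first zero-pivot column = 1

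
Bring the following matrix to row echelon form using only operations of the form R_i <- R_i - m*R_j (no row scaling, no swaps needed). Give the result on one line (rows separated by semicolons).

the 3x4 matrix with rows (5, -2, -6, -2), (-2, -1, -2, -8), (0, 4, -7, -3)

Forward elimination:
R2 <- R2 - (-2/5)*R1:  [     0   -9/5  -22/5  -44/5 ]
R3 <- R3 - (-20/9)*R2:  [      0       0  -151/9  -203/9 ]
Row echelon form:
[ 5    -2      -6      -2 ]
[ 0  -9/5   -22/5   -44/5 ]
[ 0     0  -151/9  -203/9 ]

REF = [5 -2 -6 -2; 0 -9/5 -22/5 -44/5; 0 0 -151/9 -203/9]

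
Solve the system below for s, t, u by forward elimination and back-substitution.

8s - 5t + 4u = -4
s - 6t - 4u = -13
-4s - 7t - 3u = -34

(3, 4, -2)

Forward elimination on [A|b]:
R2 <- R2 - (1/8)*R1:  [     0  -43/8   -9/2  -25/2 ]
R3 <- R3 - (-1/2)*R1:  [     0  -19/2     -1    -36 ]
R3 <- R3 - (76/43)*R2:  [       0        0   299/43  -598/43 ]
Row echelon form:
[ 8     -5       4  |       -4 ]
[ 0  -43/8    -9/2  |    -25/2 ]
[ 0      0  299/43  |  -598/43 ]
Back-substitution:
u = (-598/43) / (299/43) = -2
t = (-25/2 - (-9/2)*(-2)) / (-43/8) = 4
s = (-4 - (-5)*(4) - (4)*(-2)) / 8 = 3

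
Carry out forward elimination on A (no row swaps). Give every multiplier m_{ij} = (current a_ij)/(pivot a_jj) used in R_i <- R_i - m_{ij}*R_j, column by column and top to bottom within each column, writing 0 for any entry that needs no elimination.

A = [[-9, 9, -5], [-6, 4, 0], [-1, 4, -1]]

multipliers: 2/3, 1/9, -3/2

Forward elimination:
R2 <- R2 - (2/3)*R1:  [    0    -2  10/3 ]
R3 <- R3 - (1/9)*R1:  [    0     3  -4/9 ]
R3 <- R3 - (-3/2)*R2:  [    0     0  41/9 ]
Multipliers (in order of application): m_{21} = 2/3, m_{31} = 1/9, m_{32} = -3/2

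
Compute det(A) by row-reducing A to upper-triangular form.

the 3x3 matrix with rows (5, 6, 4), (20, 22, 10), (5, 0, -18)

Forward elimination:
R2 <- R2 - (4)*R1:  [  0  -2  -6 ]
R3 <- R3 - (1)*R1:  [   0   -6  -22 ]
R3 <- R3 - (3)*R2:  [  0   0  -4 ]
Upper-triangular form:
[ 5   6   4 ]
[ 0  -2  -6 ]
[ 0   0  -4 ]
det(A) = (-1)^0 * (5) * (-2) * (-4) = 40  (0 row swaps -> sign +1)

det(A) = 40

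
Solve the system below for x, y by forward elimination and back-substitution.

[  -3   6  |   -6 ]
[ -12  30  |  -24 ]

Forward elimination on [A|b]:
R2 <- R2 - (4)*R1:  [ 0  6  0 ]
Row echelon form:
[ -3  6  |  -6 ]
[  0  6  |   0 ]
Back-substitution:
y = (0) / 6 = 0
x = (-6 - (6)*(0)) / -3 = 2

(2, 0)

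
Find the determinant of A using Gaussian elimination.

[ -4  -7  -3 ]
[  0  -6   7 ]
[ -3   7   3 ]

Forward elimination:
R3 <- R3 - (3/4)*R1:  [    0  49/4  21/4 ]
R3 <- R3 - (-49/24)*R2:  [      0       0  469/24 ]
Upper-triangular form:
[ -4  -7      -3 ]
[  0  -6       7 ]
[  0   0  469/24 ]
det(A) = (-1)^0 * (-4) * (-6) * (469/24) = 469  (0 row swaps -> sign +1)

det(A) = 469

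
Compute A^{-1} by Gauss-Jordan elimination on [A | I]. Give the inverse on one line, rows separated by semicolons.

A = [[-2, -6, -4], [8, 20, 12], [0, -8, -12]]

Gauss-Jordan on [A | I]:
R1 <- (1/-2)*R1:  [    1     3     2  |  -1/2     0     0 ]
R2 <- R2 - (8)*R1:  [  0  -4  -4  |   4   1   0 ]
R2 <- (1/-4)*R2:  [    0     1     1  |    -1  -1/4     0 ]
R1 <- R1 - (3)*R2:  [   1    0   -1  |  5/2  3/4    0 ]
R3 <- R3 - (-8)*R2:  [  0   0  -4  |  -8  -2   1 ]
R3 <- (1/-4)*R3:  [    0     0     1  |     2   1/2  -1/4 ]
R1 <- R1 - (-1)*R3:  [    1     0     0  |   9/2   5/4  -1/4 ]
R2 <- R2 - (1)*R3:  [    0     1     0  |    -3  -3/4   1/4 ]
Right block of [I | A^{-1}] is the inverse:
[ 9/2   5/4  -1/4 ]
[  -3  -3/4   1/4 ]
[   2   1/2  -1/4 ]

inverse = [9/2 5/4 -1/4; -3 -3/4 1/4; 2 1/2 -1/4]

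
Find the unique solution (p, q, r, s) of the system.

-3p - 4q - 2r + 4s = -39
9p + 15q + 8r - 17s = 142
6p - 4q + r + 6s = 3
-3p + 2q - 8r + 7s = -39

(3, 5, 5, 0)

Forward elimination on [A|b]:
R2 <- R2 - (-3)*R1:  [  0   3   2  -5  25 ]
R3 <- R3 - (-2)*R1:  [   0  -12   -3   14  -75 ]
R4 <- R4 - (1)*R1:  [  0   6  -6   3   0 ]
R3 <- R3 - (-4)*R2:  [  0   0   5  -6  25 ]
R4 <- R4 - (2)*R2:  [   0    0  -10   13  -50 ]
R4 <- R4 - (-2)*R3:  [ 0  0  0  1  0 ]
Row echelon form:
[ -3  -4  -2   4  |  -39 ]
[  0   3   2  -5  |   25 ]
[  0   0   5  -6  |   25 ]
[  0   0   0   1  |    0 ]
Back-substitution:
s = (0) / 1 = 0
r = (25 - (-6)*(0)) / 5 = 5
q = (25 - (2)*(5) - (-5)*(0)) / 3 = 5
p = (-39 - (-4)*(5) - (-2)*(5) - (4)*(0)) / -3 = 3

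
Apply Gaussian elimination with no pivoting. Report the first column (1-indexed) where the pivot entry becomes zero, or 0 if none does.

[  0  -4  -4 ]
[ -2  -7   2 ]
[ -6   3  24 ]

first zero-pivot column = 1

Naive forward elimination:
Pivot entry (1,1) is zero but row 2 has -2 in column 1 -> naive elimination stops; a row interchange (e.g. R1 <-> R2) would be required here.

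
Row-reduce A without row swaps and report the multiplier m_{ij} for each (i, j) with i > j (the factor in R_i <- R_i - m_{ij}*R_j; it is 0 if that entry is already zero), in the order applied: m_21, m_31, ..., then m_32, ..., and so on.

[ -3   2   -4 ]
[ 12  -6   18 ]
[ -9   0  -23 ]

multipliers: -4, 3, -3

Forward elimination:
R2 <- R2 - (-4)*R1:  [ 0  2  2 ]
R3 <- R3 - (3)*R1:  [   0   -6  -11 ]
R3 <- R3 - (-3)*R2:  [  0   0  -5 ]
Multipliers (in order of application): m_{21} = -4, m_{31} = 3, m_{32} = -3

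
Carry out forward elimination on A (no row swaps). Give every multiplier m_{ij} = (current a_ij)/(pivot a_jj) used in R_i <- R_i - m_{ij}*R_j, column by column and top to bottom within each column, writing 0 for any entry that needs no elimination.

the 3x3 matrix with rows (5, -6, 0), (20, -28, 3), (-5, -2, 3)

Forward elimination:
R2 <- R2 - (4)*R1:  [  0  -4   3 ]
R3 <- R3 - (-1)*R1:  [  0  -8   3 ]
R3 <- R3 - (2)*R2:  [  0   0  -3 ]
Multipliers (in order of application): m_{21} = 4, m_{31} = -1, m_{32} = 2

multipliers: 4, -1, 2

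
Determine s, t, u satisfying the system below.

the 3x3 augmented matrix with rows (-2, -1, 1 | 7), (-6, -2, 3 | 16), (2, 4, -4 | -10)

(-3, -5, -4)

Forward elimination on [A|b]:
R2 <- R2 - (3)*R1:  [  0   1   0  -5 ]
R3 <- R3 - (-1)*R1:  [  0   3  -3  -3 ]
R3 <- R3 - (3)*R2:  [  0   0  -3  12 ]
Row echelon form:
[ -2  -1   1  |   7 ]
[  0   1   0  |  -5 ]
[  0   0  -3  |  12 ]
Back-substitution:
u = (12) / -3 = -4
t = (-5) / 1 = -5
s = (7 - (-1)*(-5) - (1)*(-4)) / -2 = -3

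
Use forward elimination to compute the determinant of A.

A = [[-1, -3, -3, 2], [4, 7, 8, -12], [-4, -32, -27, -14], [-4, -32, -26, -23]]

Forward elimination:
R2 <- R2 - (-4)*R1:  [  0  -5  -4  -4 ]
R3 <- R3 - (4)*R1:  [   0  -20  -15  -22 ]
R4 <- R4 - (4)*R1:  [   0  -20  -14  -31 ]
R3 <- R3 - (4)*R2:  [  0   0   1  -6 ]
R4 <- R4 - (4)*R2:  [   0    0    2  -15 ]
R4 <- R4 - (2)*R3:  [  0   0   0  -3 ]
Upper-triangular form:
[ -1  -3  -3   2 ]
[  0  -5  -4  -4 ]
[  0   0   1  -6 ]
[  0   0   0  -3 ]
det(A) = (-1)^0 * (-1) * (-5) * (1) * (-3) = -15  (0 row swaps -> sign +1)

det(A) = -15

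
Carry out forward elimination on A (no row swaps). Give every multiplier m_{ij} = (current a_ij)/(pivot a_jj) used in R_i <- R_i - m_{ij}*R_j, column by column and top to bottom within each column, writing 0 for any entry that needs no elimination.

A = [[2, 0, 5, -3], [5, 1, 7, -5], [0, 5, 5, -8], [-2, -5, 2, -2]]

Forward elimination:
R2 <- R2 - (5/2)*R1:  [     0      1  -11/2    5/2 ]
R3: entry in column 1 is already 0 -> m_{31} = 0 (no row operation needed)
R4 <- R4 - (-1)*R1:  [  0  -5   7  -5 ]
R3 <- R3 - (5)*R2:  [     0      0   65/2  -41/2 ]
R4 <- R4 - (-5)*R2:  [     0      0  -41/2   15/2 ]
R4 <- R4 - (-41/65)*R3:  [       0        0        0  -353/65 ]
Multipliers (in order of application): m_{21} = 5/2, m_{31} = 0, m_{41} = -1, m_{32} = 5, m_{42} = -5, m_{43} = -41/65

multipliers: 5/2, 0, -1, 5, -5, -41/65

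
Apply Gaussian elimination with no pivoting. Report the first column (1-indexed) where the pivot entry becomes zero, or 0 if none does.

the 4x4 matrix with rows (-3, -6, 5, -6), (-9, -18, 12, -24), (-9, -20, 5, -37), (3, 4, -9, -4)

first zero-pivot column = 2

Naive forward elimination:
R2 <- R2 - (3)*R1:  [  0   0  -3  -6 ]
R3 <- R3 - (3)*R1:  [   0   -2  -10  -19 ]
R4 <- R4 - (-1)*R1:  [   0   -2   -4  -10 ]
Matrix at this point:
[ -3  -6    5   -6 ]
[  0   0   -3   -6 ]
[  0  -2  -10  -19 ]
[  0  -2   -4  -10 ]
Pivot entry (2,2) is zero but row 3 has -2 in column 2 -> naive elimination stops; a row interchange (e.g. R2 <-> R3) would be required here.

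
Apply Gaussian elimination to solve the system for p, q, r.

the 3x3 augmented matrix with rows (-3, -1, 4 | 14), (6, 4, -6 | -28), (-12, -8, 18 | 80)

(2, -4, 4)

Forward elimination on [A|b]:
R2 <- R2 - (-2)*R1:  [ 0  2  2  0 ]
R3 <- R3 - (4)*R1:  [  0  -4   2  24 ]
R3 <- R3 - (-2)*R2:  [  0   0   6  24 ]
Row echelon form:
[ -3  -1  4  |  14 ]
[  0   2  2  |   0 ]
[  0   0  6  |  24 ]
Back-substitution:
r = (24) / 6 = 4
q = (0 - (2)*(4)) / 2 = -4
p = (14 - (-1)*(-4) - (4)*(4)) / -3 = 2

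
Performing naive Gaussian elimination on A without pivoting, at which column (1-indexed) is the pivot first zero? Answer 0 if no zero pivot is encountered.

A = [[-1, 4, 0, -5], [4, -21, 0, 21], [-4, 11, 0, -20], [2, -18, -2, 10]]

first zero-pivot column = 3

Naive forward elimination:
R2 <- R2 - (-4)*R1:  [  0  -5   0   1 ]
R3 <- R3 - (4)*R1:  [  0  -5   0   0 ]
R4 <- R4 - (-2)*R1:  [   0  -10   -2    0 ]
R3 <- R3 - (1)*R2:  [  0   0   0  -1 ]
R4 <- R4 - (2)*R2:  [  0   0  -2  -2 ]
Matrix at this point:
[ -1   4   0  -5 ]
[  0  -5   0   1 ]
[  0   0   0  -1 ]
[  0   0  -2  -2 ]
Pivot entry (3,3) is zero but row 4 has -2 in column 3 -> naive elimination stops; a row interchange (e.g. R3 <-> R4) would be required here.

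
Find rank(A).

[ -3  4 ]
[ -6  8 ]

Row reduction:
R2 <- R2 - (2)*R1:  [ 0  0 ]
Row echelon form:
[ -3  4 ]
[  0  0 ]
Nonzero rows / pivot columns: 1

rank(A) = 1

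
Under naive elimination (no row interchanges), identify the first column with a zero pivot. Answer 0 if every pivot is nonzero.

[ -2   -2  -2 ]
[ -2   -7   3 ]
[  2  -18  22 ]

Naive forward elimination:
R2 <- R2 - (1)*R1:  [  0  -5   5 ]
R3 <- R3 - (-1)*R1:  [   0  -20   20 ]
R3 <- R3 - (4)*R2:  [ 0  0  0 ]
Matrix at this point:
[ -2  -2  -2 ]
[  0  -5   5 ]
[  0   0   0 ]
Pivot entry (3,3) in the last row is zero and there are no rows below to swap with -> zero pivot in column 3 (A is singular).

first zero-pivot column = 3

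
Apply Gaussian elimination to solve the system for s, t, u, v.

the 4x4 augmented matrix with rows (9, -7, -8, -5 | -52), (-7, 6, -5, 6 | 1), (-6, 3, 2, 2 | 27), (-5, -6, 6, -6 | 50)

(-4, 1, 3, -3)

Forward elimination on [A|b]:
R2 <- R2 - (-7/9)*R1:  [      0     5/9  -101/9    19/9  -355/9 ]
R3 <- R3 - (-2/3)*R1:  [     0   -5/3  -10/3   -4/3  -23/3 ]
R4 <- R4 - (-5/9)*R1:  [     0  -89/9   14/9  -79/9  190/9 ]
R3 <- R3 - (-3)*R2:  [    0     0   -37     5  -126 ]
R4 <- R4 - (-89/5)*R2:  [      0       0  -991/5   144/5    -681 ]
R4 <- R4 - (991/185)*R3:  [         0          0          0    373/185  -1119/185 ]
Row echelon form:
[ 9   -7      -8       -5  |        -52 ]
[ 0  5/9  -101/9     19/9  |     -355/9 ]
[ 0    0     -37        5  |       -126 ]
[ 0    0       0  373/185  |  -1119/185 ]
Back-substitution:
v = (-1119/185) / (373/185) = -3
u = (-126 - (5)*(-3)) / -37 = 3
t = (-355/9 - (-101/9)*(3) - (19/9)*(-3)) / (5/9) = 1
s = (-52 - (-7)*(1) - (-8)*(3) - (-5)*(-3)) / 9 = -4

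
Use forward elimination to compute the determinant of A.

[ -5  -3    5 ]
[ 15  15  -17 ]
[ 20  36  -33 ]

Forward elimination:
R2 <- R2 - (-3)*R1:  [  0   6  -2 ]
R3 <- R3 - (-4)*R1:  [   0   24  -13 ]
R3 <- R3 - (4)*R2:  [  0   0  -5 ]
Upper-triangular form:
[ -5  -3   5 ]
[  0   6  -2 ]
[  0   0  -5 ]
det(A) = (-1)^0 * (-5) * (6) * (-5) = 150  (0 row swaps -> sign +1)

det(A) = 150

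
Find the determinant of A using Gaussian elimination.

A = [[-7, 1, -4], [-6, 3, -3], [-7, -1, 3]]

Forward elimination:
R2 <- R2 - (6/7)*R1:  [    0  15/7   3/7 ]
R3 <- R3 - (1)*R1:  [  0  -2   7 ]
R3 <- R3 - (-14/15)*R2:  [    0     0  37/5 ]
Upper-triangular form:
[ -7     1    -4 ]
[  0  15/7   3/7 ]
[  0     0  37/5 ]
det(A) = (-1)^0 * (-7) * (15/7) * (37/5) = -111  (0 row swaps -> sign +1)

det(A) = -111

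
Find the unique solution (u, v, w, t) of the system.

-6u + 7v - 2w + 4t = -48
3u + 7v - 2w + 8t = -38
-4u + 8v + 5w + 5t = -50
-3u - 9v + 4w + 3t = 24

(2, -4, 0, -2)

Forward elimination on [A|b]:
R2 <- R2 - (-1/2)*R1:  [    0  21/2    -3    10   -62 ]
R3 <- R3 - (2/3)*R1:  [    0  10/3  19/3   7/3   -18 ]
R4 <- R4 - (1/2)*R1:  [     0  -25/2      5      1     48 ]
R3 <- R3 - (20/63)*R2:  [      0       0    51/7  -53/63  106/63 ]
R4 <- R4 - (-25/21)*R2:  [       0        0     10/7   271/21  -542/21 ]
R4 <- R4 - (10/51)*R3:  [          0           0           0    5999/459  -11998/459 ]
Row echelon form:
[ -6     7    -2         4  |         -48 ]
[  0  21/2    -3        10  |         -62 ]
[  0     0  51/7    -53/63  |      106/63 ]
[  0     0     0  5999/459  |  -11998/459 ]
Back-substitution:
t = (-11998/459) / (5999/459) = -2
w = (106/63 - (-53/63)*(-2)) / (51/7) = 0
v = (-62 - (-3)*(0) - (10)*(-2)) / (21/2) = -4
u = (-48 - (7)*(-4) - (-2)*(0) - (4)*(-2)) / -6 = 2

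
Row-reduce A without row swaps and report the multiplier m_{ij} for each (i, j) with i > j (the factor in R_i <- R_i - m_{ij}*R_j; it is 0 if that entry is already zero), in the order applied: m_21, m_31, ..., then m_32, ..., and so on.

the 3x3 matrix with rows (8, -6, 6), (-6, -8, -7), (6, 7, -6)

multipliers: -3/4, 3/4, -23/25

Forward elimination:
R2 <- R2 - (-3/4)*R1:  [     0  -25/2   -5/2 ]
R3 <- R3 - (3/4)*R1:  [     0   23/2  -21/2 ]
R3 <- R3 - (-23/25)*R2:  [     0      0  -64/5 ]
Multipliers (in order of application): m_{21} = -3/4, m_{31} = 3/4, m_{32} = -23/25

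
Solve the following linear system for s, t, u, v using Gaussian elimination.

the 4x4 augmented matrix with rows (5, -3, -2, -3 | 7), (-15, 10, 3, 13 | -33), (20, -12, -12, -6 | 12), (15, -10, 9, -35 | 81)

Forward elimination on [A|b]:
R2 <- R2 - (-3)*R1:  [   0    1   -3    4  -12 ]
R3 <- R3 - (4)*R1:  [   0    0   -4    6  -16 ]
R4 <- R4 - (3)*R1:  [   0   -1   15  -26   60 ]
R4 <- R4 - (-1)*R2:  [   0    0   12  -22   48 ]
R4 <- R4 - (-3)*R3:  [  0   0   0  -4   0 ]
Row echelon form:
[ 5  -3  -2  -3  |    7 ]
[ 0   1  -3   4  |  -12 ]
[ 0   0  -4   6  |  -16 ]
[ 0   0   0  -4  |    0 ]
Back-substitution:
v = (0) / -4 = 0
u = (-16 - (6)*(0)) / -4 = 4
t = (-12 - (-3)*(4) - (4)*(0)) / 1 = 0
s = (7 - (-3)*(0) - (-2)*(4) - (-3)*(0)) / 5 = 3

(3, 0, 4, 0)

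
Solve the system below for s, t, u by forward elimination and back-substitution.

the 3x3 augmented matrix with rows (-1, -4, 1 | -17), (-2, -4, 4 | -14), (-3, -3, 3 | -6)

Forward elimination on [A|b]:
R2 <- R2 - (2)*R1:  [  0   4   2  20 ]
R3 <- R3 - (3)*R1:  [  0   9   0  45 ]
R3 <- R3 - (9/4)*R2:  [    0     0  -9/2     0 ]
Row echelon form:
[ -1  -4     1  |  -17 ]
[  0   4     2  |   20 ]
[  0   0  -9/2  |    0 ]
Back-substitution:
u = (0) / (-9/2) = 0
t = (20 - (2)*(0)) / 4 = 5
s = (-17 - (-4)*(5) - (1)*(0)) / -1 = -3

(-3, 5, 0)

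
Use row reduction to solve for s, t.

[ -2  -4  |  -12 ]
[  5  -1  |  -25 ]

Forward elimination on [A|b]:
R2 <- R2 - (-5/2)*R1:  [   0  -11  -55 ]
Row echelon form:
[ -2   -4  |  -12 ]
[  0  -11  |  -55 ]
Back-substitution:
t = (-55) / -11 = 5
s = (-12 - (-4)*(5)) / -2 = -4

(-4, 5)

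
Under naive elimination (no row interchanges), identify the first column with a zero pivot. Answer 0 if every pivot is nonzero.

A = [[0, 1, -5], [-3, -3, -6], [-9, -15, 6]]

Naive forward elimination:
Pivot entry (1,1) is zero but row 2 has -3 in column 1 -> naive elimination stops; a row interchange (e.g. R1 <-> R2) would be required here.

first zero-pivot column = 1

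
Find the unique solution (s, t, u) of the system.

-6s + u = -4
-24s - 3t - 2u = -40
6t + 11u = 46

Forward elimination on [A|b]:
R2 <- R2 - (4)*R1:  [   0   -3   -6  -24 ]
R3 <- R3 - (-2)*R2:  [  0   0  -1  -2 ]
Row echelon form:
[ -6   0   1  |   -4 ]
[  0  -3  -6  |  -24 ]
[  0   0  -1  |   -2 ]
Back-substitution:
u = (-2) / -1 = 2
t = (-24 - (-6)*(2)) / -3 = 4
s = (-4 - (1)*(2)) / -6 = 1

(1, 4, 2)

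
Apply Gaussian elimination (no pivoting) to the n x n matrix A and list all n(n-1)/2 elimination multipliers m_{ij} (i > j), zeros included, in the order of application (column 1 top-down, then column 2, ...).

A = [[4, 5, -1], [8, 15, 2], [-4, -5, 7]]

Forward elimination:
R2 <- R2 - (2)*R1:  [ 0  5  4 ]
R3 <- R3 - (-1)*R1:  [ 0  0  6 ]
R3: entry in column 2 is already 0 -> m_{32} = 0 (no row operation needed)
Multipliers (in order of application): m_{21} = 2, m_{31} = -1, m_{32} = 0

multipliers: 2, -1, 0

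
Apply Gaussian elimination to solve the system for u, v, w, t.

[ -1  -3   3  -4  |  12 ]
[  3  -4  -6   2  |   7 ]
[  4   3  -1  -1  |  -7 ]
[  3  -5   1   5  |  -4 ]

(-1, -2, -1, -2)

Forward elimination on [A|b]:
R2 <- R2 - (-3)*R1:  [   0  -13    3  -10   43 ]
R3 <- R3 - (-4)*R1:  [   0   -9   11  -17   41 ]
R4 <- R4 - (-3)*R1:  [   0  -14   10   -7   32 ]
R3 <- R3 - (9/13)*R2:  [       0        0   116/13  -131/13   146/13 ]
R4 <- R4 - (14/13)*R2:  [       0        0    88/13    49/13  -186/13 ]
R4 <- R4 - (22/29)*R3:  [       0        0        0   331/29  -662/29 ]
Row echelon form:
[ -1   -3       3       -4  |       12 ]
[  0  -13       3      -10  |       43 ]
[  0    0  116/13  -131/13  |   146/13 ]
[  0    0       0   331/29  |  -662/29 ]
Back-substitution:
t = (-662/29) / (331/29) = -2
w = (146/13 - (-131/13)*(-2)) / (116/13) = -1
v = (43 - (3)*(-1) - (-10)*(-2)) / -13 = -2
u = (12 - (-3)*(-2) - (3)*(-1) - (-4)*(-2)) / -1 = -1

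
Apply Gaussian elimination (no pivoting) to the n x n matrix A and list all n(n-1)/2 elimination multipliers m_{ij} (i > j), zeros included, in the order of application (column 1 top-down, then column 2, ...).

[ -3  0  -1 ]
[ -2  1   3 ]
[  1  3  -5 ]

Forward elimination:
R2 <- R2 - (2/3)*R1:  [    0     1  11/3 ]
R3 <- R3 - (-1/3)*R1:  [     0      3  -16/3 ]
R3 <- R3 - (3)*R2:  [     0      0  -49/3 ]
Multipliers (in order of application): m_{21} = 2/3, m_{31} = -1/3, m_{32} = 3

multipliers: 2/3, -1/3, 3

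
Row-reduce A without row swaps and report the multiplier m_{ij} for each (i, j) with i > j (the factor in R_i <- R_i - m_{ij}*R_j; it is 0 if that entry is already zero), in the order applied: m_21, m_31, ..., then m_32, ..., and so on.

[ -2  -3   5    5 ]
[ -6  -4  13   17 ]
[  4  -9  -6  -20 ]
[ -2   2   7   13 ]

Forward elimination:
R2 <- R2 - (3)*R1:  [  0   5  -2   2 ]
R3 <- R3 - (-2)*R1:  [   0  -15    4  -10 ]
R4 <- R4 - (1)*R1:  [ 0  5  2  8 ]
R3 <- R3 - (-3)*R2:  [  0   0  -2  -4 ]
R4 <- R4 - (1)*R2:  [ 0  0  4  6 ]
R4 <- R4 - (-2)*R3:  [  0   0   0  -2 ]
Multipliers (in order of application): m_{21} = 3, m_{31} = -2, m_{41} = 1, m_{32} = -3, m_{42} = 1, m_{43} = -2

multipliers: 3, -2, 1, -3, 1, -2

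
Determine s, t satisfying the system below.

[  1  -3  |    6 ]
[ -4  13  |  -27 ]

(-3, -3)

Forward elimination on [A|b]:
R2 <- R2 - (-4)*R1:  [  0   1  -3 ]
Row echelon form:
[ 1  -3  |   6 ]
[ 0   1  |  -3 ]
Back-substitution:
t = (-3) / 1 = -3
s = (6 - (-3)*(-3)) / 1 = -3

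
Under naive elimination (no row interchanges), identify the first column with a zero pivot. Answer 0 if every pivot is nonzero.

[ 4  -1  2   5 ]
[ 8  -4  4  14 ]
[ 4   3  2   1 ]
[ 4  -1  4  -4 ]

Naive forward elimination:
R2 <- R2 - (2)*R1:  [  0  -2   0   4 ]
R3 <- R3 - (1)*R1:  [  0   4   0  -4 ]
R4 <- R4 - (1)*R1:  [  0   0   2  -9 ]
R3 <- R3 - (-2)*R2:  [ 0  0  0  4 ]
Matrix at this point:
[ 4  -1  2   5 ]
[ 0  -2  0   4 ]
[ 0   0  0   4 ]
[ 0   0  2  -9 ]
Pivot entry (3,3) is zero but row 4 has 2 in column 3 -> naive elimination stops; a row interchange (e.g. R3 <-> R4) would be required here.

first zero-pivot column = 3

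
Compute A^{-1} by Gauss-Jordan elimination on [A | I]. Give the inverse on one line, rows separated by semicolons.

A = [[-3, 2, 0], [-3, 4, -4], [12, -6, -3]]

inverse = [6 -1 4/3; 19/2 -3/2 2; 5 -1 1]

Gauss-Jordan on [A | I]:
R1 <- (1/-3)*R1:  [    1  -2/3     0  |  -1/3     0     0 ]
R2 <- R2 - (-3)*R1:  [  0   2  -4  |  -1   1   0 ]
R3 <- R3 - (12)*R1:  [  0   2  -3  |   4   0   1 ]
R2 <- (1/2)*R2:  [    0     1    -2  |  -1/2   1/2     0 ]
R1 <- R1 - (-2/3)*R2:  [    1     0  -4/3  |  -2/3   1/3     0 ]
R3 <- R3 - (2)*R2:  [  0   0   1  |   5  -1   1 ]
R1 <- R1 - (-4/3)*R3:  [   1    0    0  |    6   -1  4/3 ]
R2 <- R2 - (-2)*R3:  [    0     1     0  |  19/2  -3/2     2 ]
Right block of [I | A^{-1}] is the inverse:
[    6    -1  4/3 ]
[ 19/2  -3/2    2 ]
[    5    -1    1 ]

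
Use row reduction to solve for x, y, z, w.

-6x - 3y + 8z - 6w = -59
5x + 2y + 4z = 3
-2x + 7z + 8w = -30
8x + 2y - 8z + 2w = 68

(5, -3, -4, 1)

Forward elimination on [A|b]:
R2 <- R2 - (-5/6)*R1:  [      0    -1/2    32/3      -5  -277/6 ]
R3 <- R3 - (1/3)*R1:  [     0      1   13/3     10  -31/3 ]
R4 <- R4 - (-4/3)*R1:  [     0     -2    8/3     -6  -32/3 ]
R3 <- R3 - (-2)*R2:  [      0       0    77/3       0  -308/3 ]
R4 <- R4 - (4)*R2:  [   0    0  -40   14  174 ]
R4 <- R4 - (-120/77)*R3:  [  0   0   0  14  14 ]
Row echelon form:
[ -6    -3     8  -6  |     -59 ]
[  0  -1/2  32/3  -5  |  -277/6 ]
[  0     0  77/3   0  |  -308/3 ]
[  0     0     0  14  |      14 ]
Back-substitution:
w = (14) / 14 = 1
z = (-308/3) / (77/3) = -4
y = (-277/6 - (32/3)*(-4) - (-5)*(1)) / (-1/2) = -3
x = (-59 - (-3)*(-3) - (8)*(-4) - (-6)*(1)) / -6 = 5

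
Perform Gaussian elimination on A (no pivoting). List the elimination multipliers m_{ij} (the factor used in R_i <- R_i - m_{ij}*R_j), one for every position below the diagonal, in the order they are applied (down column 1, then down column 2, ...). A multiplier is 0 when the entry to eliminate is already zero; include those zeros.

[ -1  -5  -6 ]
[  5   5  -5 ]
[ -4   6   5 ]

Forward elimination:
R2 <- R2 - (-5)*R1:  [   0  -20  -35 ]
R3 <- R3 - (4)*R1:  [  0  26  29 ]
R3 <- R3 - (-13/10)*R2:  [     0      0  -33/2 ]
Multipliers (in order of application): m_{21} = -5, m_{31} = 4, m_{32} = -13/10

multipliers: -5, 4, -13/10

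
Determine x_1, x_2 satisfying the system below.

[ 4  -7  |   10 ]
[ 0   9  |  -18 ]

Forward elimination on [A|b]:
Row echelon form:
[ 4  -7  |   10 ]
[ 0   9  |  -18 ]
Back-substitution:
x_2 = (-18) / 9 = -2
x_1 = (10 - (-7)*(-2)) / 4 = -1

(-1, -2)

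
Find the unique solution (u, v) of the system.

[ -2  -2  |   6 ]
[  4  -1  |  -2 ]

Forward elimination on [A|b]:
R2 <- R2 - (-2)*R1:  [  0  -5  10 ]
Row echelon form:
[ -2  -2  |   6 ]
[  0  -5  |  10 ]
Back-substitution:
v = (10) / -5 = -2
u = (6 - (-2)*(-2)) / -2 = -1

(-1, -2)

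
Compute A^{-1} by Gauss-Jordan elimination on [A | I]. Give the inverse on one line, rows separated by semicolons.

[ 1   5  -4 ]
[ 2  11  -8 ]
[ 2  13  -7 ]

inverse = [27 -17 4; -2 1 0; 4 -3 1]

Gauss-Jordan on [A | I]:
R2 <- R2 - (2)*R1:  [  0   1   0  |  -2   1   0 ]
R3 <- R3 - (2)*R1:  [  0   3   1  |  -2   0   1 ]
R1 <- R1 - (5)*R2:  [  1   0  -4  |  11  -5   0 ]
R3 <- R3 - (3)*R2:  [  0   0   1  |   4  -3   1 ]
R1 <- R1 - (-4)*R3:  [   1    0    0  |   27  -17    4 ]
Right block of [I | A^{-1}] is the inverse:
[ 27  -17  4 ]
[ -2    1  0 ]
[  4   -3  1 ]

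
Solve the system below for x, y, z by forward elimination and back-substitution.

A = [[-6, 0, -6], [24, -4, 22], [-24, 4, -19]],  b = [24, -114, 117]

(-5, 4, 1)

Forward elimination on [A|b]:
R2 <- R2 - (-4)*R1:  [   0   -4   -2  -18 ]
R3 <- R3 - (4)*R1:  [  0   4   5  21 ]
R3 <- R3 - (-1)*R2:  [ 0  0  3  3 ]
Row echelon form:
[ -6   0  -6  |   24 ]
[  0  -4  -2  |  -18 ]
[  0   0   3  |    3 ]
Back-substitution:
z = (3) / 3 = 1
y = (-18 - (-2)*(1)) / -4 = 4
x = (24 - (-6)*(1)) / -6 = -5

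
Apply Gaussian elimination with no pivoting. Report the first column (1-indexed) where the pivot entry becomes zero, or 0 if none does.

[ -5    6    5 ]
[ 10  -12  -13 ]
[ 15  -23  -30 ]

Naive forward elimination:
R2 <- R2 - (-2)*R1:  [  0   0  -3 ]
R3 <- R3 - (-3)*R1:  [   0   -5  -15 ]
Matrix at this point:
[ -5   6    5 ]
[  0   0   -3 ]
[  0  -5  -15 ]
Pivot entry (2,2) is zero but row 3 has -5 in column 2 -> naive elimination stops; a row interchange (e.g. R2 <-> R3) would be required here.

first zero-pivot column = 2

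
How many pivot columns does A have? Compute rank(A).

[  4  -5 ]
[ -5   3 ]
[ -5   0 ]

Row reduction:
R2 <- R2 - (-5/4)*R1:  [     0  -13/4 ]
R3 <- R3 - (-5/4)*R1:  [     0  -25/4 ]
R3 <- R3 - (25/13)*R2:  [ 0  0 ]
Row echelon form:
[ 4     -5 ]
[ 0  -13/4 ]
[ 0      0 ]
Nonzero rows / pivot columns: 2

rank(A) = 2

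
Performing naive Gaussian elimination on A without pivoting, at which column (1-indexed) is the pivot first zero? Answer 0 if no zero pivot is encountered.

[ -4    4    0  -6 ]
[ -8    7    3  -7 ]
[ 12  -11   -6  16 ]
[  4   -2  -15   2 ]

Naive forward elimination:
R2 <- R2 - (2)*R1:  [  0  -1   3   5 ]
R3 <- R3 - (-3)*R1:  [  0   1  -6  -2 ]
R4 <- R4 - (-1)*R1:  [   0    2  -15   -4 ]
R3 <- R3 - (-1)*R2:  [  0   0  -3   3 ]
R4 <- R4 - (-2)*R2:  [  0   0  -9   6 ]
R4 <- R4 - (3)*R3:  [  0   0   0  -3 ]
All pivots nonzero; naive elimination completes without hitting a zero pivot.

first zero-pivot column = 0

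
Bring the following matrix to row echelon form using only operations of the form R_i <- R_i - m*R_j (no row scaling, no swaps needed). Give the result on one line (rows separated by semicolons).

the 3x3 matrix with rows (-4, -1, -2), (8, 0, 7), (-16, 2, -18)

REF = [-4 -1 -2; 0 -2 3; 0 0 -1]

Forward elimination:
R2 <- R2 - (-2)*R1:  [  0  -2   3 ]
R3 <- R3 - (4)*R1:  [   0    6  -10 ]
R3 <- R3 - (-3)*R2:  [  0   0  -1 ]
Row echelon form:
[ -4  -1  -2 ]
[  0  -2   3 ]
[  0   0  -1 ]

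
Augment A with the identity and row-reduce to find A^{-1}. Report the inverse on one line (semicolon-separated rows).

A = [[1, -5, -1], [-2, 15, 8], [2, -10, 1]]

Gauss-Jordan on [A | I]:
R2 <- R2 - (-2)*R1:  [ 0  5  6  |  2  1  0 ]
R3 <- R3 - (2)*R1:  [  0   0   3  |  -2   0   1 ]
R2 <- (1/5)*R2:  [   0    1  6/5  |  2/5  1/5    0 ]
R1 <- R1 - (-5)*R2:  [ 1  0  5  |  3  1  0 ]
R3 <- (1/3)*R3:  [    0     0     1  |  -2/3     0   1/3 ]
R1 <- R1 - (5)*R3:  [    1     0     0  |  19/3     1  -5/3 ]
R2 <- R2 - (6/5)*R3:  [    0     1     0  |   6/5   1/5  -2/5 ]
Right block of [I | A^{-1}] is the inverse:
[ 19/3    1  -5/3 ]
[  6/5  1/5  -2/5 ]
[ -2/3    0   1/3 ]

inverse = [19/3 1 -5/3; 6/5 1/5 -2/5; -2/3 0 1/3]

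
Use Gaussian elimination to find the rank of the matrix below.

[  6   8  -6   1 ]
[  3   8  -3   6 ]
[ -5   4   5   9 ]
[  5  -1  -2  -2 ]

rank(A) = 4

Row reduction:
R2 <- R2 - (1/2)*R1:  [    0     4     0  11/2 ]
R3 <- R3 - (-5/6)*R1:  [    0  32/3     0  59/6 ]
R4 <- R4 - (5/6)*R1:  [     0  -23/3      3  -17/6 ]
R3 <- R3 - (8/3)*R2:  [     0      0      0  -29/6 ]
R4 <- R4 - (-23/12)*R2:  [      0       0       3  185/24 ]
R3 <-> R4   (pivot in column 3 was zero)
[ 6  8  -6       1 ]
[ 0  4   0    11/2 ]
[ 0  0   3  185/24 ]
[ 0  0   0   -29/6 ]
Row echelon form:
[ 6  8  -6       1 ]
[ 0  4   0    11/2 ]
[ 0  0   3  185/24 ]
[ 0  0   0   -29/6 ]
Nonzero rows / pivot columns: 4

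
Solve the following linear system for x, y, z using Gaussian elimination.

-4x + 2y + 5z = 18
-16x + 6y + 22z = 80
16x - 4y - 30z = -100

Forward elimination on [A|b]:
R2 <- R2 - (4)*R1:  [  0  -2   2   8 ]
R3 <- R3 - (-4)*R1:  [   0    4  -10  -28 ]
R3 <- R3 - (-2)*R2:  [   0    0   -6  -12 ]
Row echelon form:
[ -4   2   5  |   18 ]
[  0  -2   2  |    8 ]
[  0   0  -6  |  -12 ]
Back-substitution:
z = (-12) / -6 = 2
y = (8 - (2)*(2)) / -2 = -2
x = (18 - (2)*(-2) - (5)*(2)) / -4 = -3

(-3, -2, 2)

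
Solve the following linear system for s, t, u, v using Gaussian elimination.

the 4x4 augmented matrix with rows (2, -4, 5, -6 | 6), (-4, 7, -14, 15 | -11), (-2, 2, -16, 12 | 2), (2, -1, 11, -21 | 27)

Forward elimination on [A|b]:
R2 <- R2 - (-2)*R1:  [  0  -1  -4   3   1 ]
R3 <- R3 - (-1)*R1:  [   0   -2  -11    6    8 ]
R4 <- R4 - (1)*R1:  [   0    3    6  -15   21 ]
R3 <- R3 - (2)*R2:  [  0   0  -3   0   6 ]
R4 <- R4 - (-3)*R2:  [  0   0  -6  -6  24 ]
R4 <- R4 - (2)*R3:  [  0   0   0  -6  12 ]
Row echelon form:
[ 2  -4   5  -6  |   6 ]
[ 0  -1  -4   3  |   1 ]
[ 0   0  -3   0  |   6 ]
[ 0   0   0  -6  |  12 ]
Back-substitution:
v = (12) / -6 = -2
u = (6) / -3 = -2
t = (1 - (-4)*(-2) - (3)*(-2)) / -1 = 1
s = (6 - (-4)*(1) - (5)*(-2) - (-6)*(-2)) / 2 = 4

(4, 1, -2, -2)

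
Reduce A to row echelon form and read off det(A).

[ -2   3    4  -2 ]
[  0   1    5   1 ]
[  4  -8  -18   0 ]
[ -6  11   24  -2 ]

Forward elimination:
R3 <- R3 - (-2)*R1:  [   0   -2  -10   -4 ]
R4 <- R4 - (3)*R1:  [  0   2  12   4 ]
R3 <- R3 - (-2)*R2:  [  0   0   0  -2 ]
R4 <- R4 - (2)*R2:  [ 0  0  2  2 ]
R3 <-> R4   (pivot in column 3 was zero)
[ -2  3  4  -2 ]
[  0  1  5   1 ]
[  0  0  2   2 ]
[  0  0  0  -2 ]
Upper-triangular form:
[ -2  3  4  -2 ]
[  0  1  5   1 ]
[  0  0  2   2 ]
[  0  0  0  -2 ]
det(A) = (-1)^1 * (-2) * (1) * (2) * (-2) = -8  (1 row swap -> sign -1)

det(A) = -8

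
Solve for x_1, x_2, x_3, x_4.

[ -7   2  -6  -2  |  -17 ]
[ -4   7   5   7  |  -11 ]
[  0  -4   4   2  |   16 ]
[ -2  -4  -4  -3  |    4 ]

Forward elimination on [A|b]:
R2 <- R2 - (4/7)*R1:  [    0  41/7  59/7  57/7  -9/7 ]
R4 <- R4 - (2/7)*R1:  [     0  -32/7  -16/7  -17/7   62/7 ]
R3 <- R3 - (-28/41)*R2:  [      0       0  400/41  310/41  620/41 ]
R4 <- R4 - (-32/41)*R2:  [      0       0  176/41  161/41  322/41 ]
R4 <- R4 - (11/25)*R3:  [   0    0    0  3/5  6/5 ]
Row echelon form:
[ -7     2      -6      -2  |     -17 ]
[  0  41/7    59/7    57/7  |    -9/7 ]
[  0     0  400/41  310/41  |  620/41 ]
[  0     0       0     3/5  |     6/5 ]
Back-substitution:
x_4 = (6/5) / (3/5) = 2
x_3 = (620/41 - (310/41)*(2)) / (400/41) = 0
x_2 = (-9/7 - (59/7)*(0) - (57/7)*(2)) / (41/7) = -3
x_1 = (-17 - (2)*(-3) - (-6)*(0) - (-2)*(2)) / -7 = 1

(1, -3, 0, 2)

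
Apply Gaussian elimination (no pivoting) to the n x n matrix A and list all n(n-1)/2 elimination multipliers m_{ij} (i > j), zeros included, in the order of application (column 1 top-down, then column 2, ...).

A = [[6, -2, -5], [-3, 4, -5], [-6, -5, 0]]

Forward elimination:
R2 <- R2 - (-1/2)*R1:  [     0      3  -15/2 ]
R3 <- R3 - (-1)*R1:  [  0  -7  -5 ]
R3 <- R3 - (-7/3)*R2:  [     0      0  -45/2 ]
Multipliers (in order of application): m_{21} = -1/2, m_{31} = -1, m_{32} = -7/3

multipliers: -1/2, -1, -7/3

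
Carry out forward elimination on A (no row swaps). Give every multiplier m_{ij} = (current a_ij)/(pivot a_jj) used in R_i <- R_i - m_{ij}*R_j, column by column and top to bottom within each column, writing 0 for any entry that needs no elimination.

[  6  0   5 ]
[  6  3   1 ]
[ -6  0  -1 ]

multipliers: 1, -1, 0

Forward elimination:
R2 <- R2 - (1)*R1:  [  0   3  -4 ]
R3 <- R3 - (-1)*R1:  [ 0  0  4 ]
R3: entry in column 2 is already 0 -> m_{32} = 0 (no row operation needed)
Multipliers (in order of application): m_{21} = 1, m_{31} = -1, m_{32} = 0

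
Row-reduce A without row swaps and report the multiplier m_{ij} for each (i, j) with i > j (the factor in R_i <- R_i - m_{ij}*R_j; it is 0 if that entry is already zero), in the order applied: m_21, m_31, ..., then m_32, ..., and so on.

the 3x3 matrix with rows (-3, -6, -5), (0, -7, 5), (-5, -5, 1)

Forward elimination:
R2: entry in column 1 is already 0 -> m_{21} = 0 (no row operation needed)
R3 <- R3 - (5/3)*R1:  [    0     5  28/3 ]
R3 <- R3 - (-5/7)*R2:  [      0       0  271/21 ]
Multipliers (in order of application): m_{21} = 0, m_{31} = 5/3, m_{32} = -5/7

multipliers: 0, 5/3, -5/7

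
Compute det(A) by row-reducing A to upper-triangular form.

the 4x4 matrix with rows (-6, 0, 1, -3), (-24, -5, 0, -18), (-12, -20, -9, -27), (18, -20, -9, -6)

Forward elimination:
R2 <- R2 - (4)*R1:  [  0  -5  -4  -6 ]
R3 <- R3 - (2)*R1:  [   0  -20  -11  -21 ]
R4 <- R4 - (-3)*R1:  [   0  -20   -6  -15 ]
R3 <- R3 - (4)*R2:  [ 0  0  5  3 ]
R4 <- R4 - (4)*R2:  [  0   0  10   9 ]
R4 <- R4 - (2)*R3:  [ 0  0  0  3 ]
Upper-triangular form:
[ -6   0   1  -3 ]
[  0  -5  -4  -6 ]
[  0   0   5   3 ]
[  0   0   0   3 ]
det(A) = (-1)^0 * (-6) * (-5) * (5) * (3) = 450  (0 row swaps -> sign +1)

det(A) = 450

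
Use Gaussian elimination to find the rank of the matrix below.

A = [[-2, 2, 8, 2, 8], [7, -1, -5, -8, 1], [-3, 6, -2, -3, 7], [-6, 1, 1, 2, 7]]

Row reduction:
R2 <- R2 - (-7/2)*R1:  [  0   6  23  -1  29 ]
R3 <- R3 - (3/2)*R1:  [   0    3  -14   -6   -5 ]
R4 <- R4 - (3)*R1:  [   0   -5  -23   -4  -17 ]
R3 <- R3 - (1/2)*R2:  [     0      0  -51/2  -11/2  -39/2 ]
R4 <- R4 - (-5/6)*R2:  [     0      0  -23/6  -29/6   43/6 ]
R4 <- R4 - (23/153)*R3:  [        0         0         0  -613/153    515/51 ]
Row echelon form:
[ -2  2      8         2       8 ]
[  0  6     23        -1      29 ]
[  0  0  -51/2     -11/2   -39/2 ]
[  0  0      0  -613/153  515/51 ]
Nonzero rows / pivot columns: 4

rank(A) = 4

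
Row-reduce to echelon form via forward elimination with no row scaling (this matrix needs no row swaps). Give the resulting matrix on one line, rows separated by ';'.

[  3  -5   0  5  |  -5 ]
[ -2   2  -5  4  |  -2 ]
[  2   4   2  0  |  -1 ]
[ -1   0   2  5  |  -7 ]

REF = [3 -5 0 5 -5; 0 -4/3 -5 22/3 -16/3; 0 0 -51/2 37 -27; 0 0 0 161/17 -365/34]

Forward elimination:
R2 <- R2 - (-2/3)*R1:  [     0   -4/3     -5   22/3  -16/3 ]
R3 <- R3 - (2/3)*R1:  [     0   22/3      2  -10/3    7/3 ]
R4 <- R4 - (-1/3)*R1:  [     0   -5/3      2   20/3  -26/3 ]
R3 <- R3 - (-11/2)*R2:  [     0      0  -51/2     37    -27 ]
R4 <- R4 - (5/4)*R2:  [    0     0  33/4  -5/2    -2 ]
R4 <- R4 - (-11/34)*R3:  [       0        0        0   161/17  -365/34 ]
Row echelon form:
[ 3    -5      0       5  |       -5 ]
[ 0  -4/3     -5    22/3  |    -16/3 ]
[ 0     0  -51/2      37  |      -27 ]
[ 0     0      0  161/17  |  -365/34 ]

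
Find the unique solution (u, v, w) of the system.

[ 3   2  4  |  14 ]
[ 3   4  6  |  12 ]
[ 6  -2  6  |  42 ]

(4, -3, 2)

Forward elimination on [A|b]:
R2 <- R2 - (1)*R1:  [  0   2   2  -2 ]
R3 <- R3 - (2)*R1:  [  0  -6  -2  14 ]
R3 <- R3 - (-3)*R2:  [ 0  0  4  8 ]
Row echelon form:
[ 3  2  4  |  14 ]
[ 0  2  2  |  -2 ]
[ 0  0  4  |   8 ]
Back-substitution:
w = (8) / 4 = 2
v = (-2 - (2)*(2)) / 2 = -3
u = (14 - (2)*(-3) - (4)*(2)) / 3 = 4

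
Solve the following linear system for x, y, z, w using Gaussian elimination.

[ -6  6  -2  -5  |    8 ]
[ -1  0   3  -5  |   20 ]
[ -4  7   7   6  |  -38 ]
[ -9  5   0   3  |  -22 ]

(0, -2, 0, -4)

Forward elimination on [A|b]:
R2 <- R2 - (1/6)*R1:  [     0     -1   10/3  -25/6   56/3 ]
R3 <- R3 - (2/3)*R1:  [      0       3    25/3    28/3  -130/3 ]
R4 <- R4 - (3/2)*R1:  [    0    -4     3  21/2   -34 ]
R3 <- R3 - (-3)*R2:  [     0      0   55/3  -19/6   38/3 ]
R4 <- R4 - (4)*R2:  [      0       0   -31/3   163/6  -326/3 ]
R4 <- R4 - (-31/55)*R3:  [        0         0         0   1396/55  -5584/55 ]
Row echelon form:
[ -6   6    -2       -5  |         8 ]
[  0  -1  10/3    -25/6  |      56/3 ]
[  0   0  55/3    -19/6  |      38/3 ]
[  0   0     0  1396/55  |  -5584/55 ]
Back-substitution:
w = (-5584/55) / (1396/55) = -4
z = (38/3 - (-19/6)*(-4)) / (55/3) = 0
y = (56/3 - (10/3)*(0) - (-25/6)*(-4)) / -1 = -2
x = (8 - (6)*(-2) - (-2)*(0) - (-5)*(-4)) / -6 = 0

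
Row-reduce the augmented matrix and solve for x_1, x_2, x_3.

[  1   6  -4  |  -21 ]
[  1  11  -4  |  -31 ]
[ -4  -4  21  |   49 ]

(-5, -2, 1)

Forward elimination on [A|b]:
R2 <- R2 - (1)*R1:  [   0    5    0  -10 ]
R3 <- R3 - (-4)*R1:  [   0   20    5  -35 ]
R3 <- R3 - (4)*R2:  [ 0  0  5  5 ]
Row echelon form:
[ 1  6  -4  |  -21 ]
[ 0  5   0  |  -10 ]
[ 0  0   5  |    5 ]
Back-substitution:
x_3 = (5) / 5 = 1
x_2 = (-10) / 5 = -2
x_1 = (-21 - (6)*(-2) - (-4)*(1)) / 1 = -5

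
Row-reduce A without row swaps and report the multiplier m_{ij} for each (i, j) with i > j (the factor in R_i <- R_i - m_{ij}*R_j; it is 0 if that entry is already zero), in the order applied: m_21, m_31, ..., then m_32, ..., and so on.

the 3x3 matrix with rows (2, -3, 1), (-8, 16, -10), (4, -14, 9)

multipliers: -4, 2, -2

Forward elimination:
R2 <- R2 - (-4)*R1:  [  0   4  -6 ]
R3 <- R3 - (2)*R1:  [  0  -8   7 ]
R3 <- R3 - (-2)*R2:  [  0   0  -5 ]
Multipliers (in order of application): m_{21} = -4, m_{31} = 2, m_{32} = -2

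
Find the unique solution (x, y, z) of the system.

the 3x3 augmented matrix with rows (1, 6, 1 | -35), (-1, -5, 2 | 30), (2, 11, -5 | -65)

Forward elimination on [A|b]:
R2 <- R2 - (-1)*R1:  [  0   1   3  -5 ]
R3 <- R3 - (2)*R1:  [  0  -1  -7   5 ]
R3 <- R3 - (-1)*R2:  [  0   0  -4   0 ]
Row echelon form:
[ 1  6   1  |  -35 ]
[ 0  1   3  |   -5 ]
[ 0  0  -4  |    0 ]
Back-substitution:
z = (0) / -4 = 0
y = (-5 - (3)*(0)) / 1 = -5
x = (-35 - (6)*(-5) - (1)*(0)) / 1 = -5

(-5, -5, 0)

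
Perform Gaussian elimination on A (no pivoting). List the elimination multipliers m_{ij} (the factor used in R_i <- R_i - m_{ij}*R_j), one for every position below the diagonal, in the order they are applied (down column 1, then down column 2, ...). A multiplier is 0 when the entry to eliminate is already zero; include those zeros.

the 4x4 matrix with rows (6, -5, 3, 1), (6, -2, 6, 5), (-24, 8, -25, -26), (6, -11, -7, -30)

multipliers: 1, -4, 1, -4, -2, 4

Forward elimination:
R2 <- R2 - (1)*R1:  [ 0  3  3  4 ]
R3 <- R3 - (-4)*R1:  [   0  -12  -13  -22 ]
R4 <- R4 - (1)*R1:  [   0   -6  -10  -31 ]
R3 <- R3 - (-4)*R2:  [  0   0  -1  -6 ]
R4 <- R4 - (-2)*R2:  [   0    0   -4  -23 ]
R4 <- R4 - (4)*R3:  [ 0  0  0  1 ]
Multipliers (in order of application): m_{21} = 1, m_{31} = -4, m_{41} = 1, m_{32} = -4, m_{42} = -2, m_{43} = 4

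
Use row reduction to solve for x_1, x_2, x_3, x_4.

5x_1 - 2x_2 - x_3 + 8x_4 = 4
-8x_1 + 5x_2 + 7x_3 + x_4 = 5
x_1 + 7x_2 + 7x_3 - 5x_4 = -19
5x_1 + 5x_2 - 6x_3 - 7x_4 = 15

Forward elimination on [A|b]:
R2 <- R2 - (-8/5)*R1:  [    0   9/5  27/5  69/5  57/5 ]
R3 <- R3 - (1/5)*R1:  [     0   37/5   36/5  -33/5  -99/5 ]
R4 <- R4 - (1)*R1:  [   0    7   -5  -15   11 ]
R3 <- R3 - (37/9)*R2:  [      0       0     -15  -190/3  -200/3 ]
R4 <- R4 - (35/9)*R2:  [      0       0     -26  -206/3  -100/3 ]
R4 <- R4 - (26/15)*R3:  [     0      0      0  370/9  740/9 ]
Row echelon form:
[ 5   -2    -1       8  |       4 ]
[ 0  9/5  27/5    69/5  |    57/5 ]
[ 0    0   -15  -190/3  |  -200/3 ]
[ 0    0     0   370/9  |   740/9 ]
Back-substitution:
x_4 = (740/9) / (370/9) = 2
x_3 = (-200/3 - (-190/3)*(2)) / -15 = -4
x_2 = (57/5 - (27/5)*(-4) - (69/5)*(2)) / (9/5) = 3
x_1 = (4 - (-2)*(3) - (-1)*(-4) - (8)*(2)) / 5 = -2

(-2, 3, -4, 2)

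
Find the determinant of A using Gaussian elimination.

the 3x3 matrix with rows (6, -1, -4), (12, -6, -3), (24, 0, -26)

det(A) = 120

Forward elimination:
R2 <- R2 - (2)*R1:  [  0  -4   5 ]
R3 <- R3 - (4)*R1:  [   0    4  -10 ]
R3 <- R3 - (-1)*R2:  [  0   0  -5 ]
Upper-triangular form:
[ 6  -1  -4 ]
[ 0  -4   5 ]
[ 0   0  -5 ]
det(A) = (-1)^0 * (6) * (-4) * (-5) = 120  (0 row swaps -> sign +1)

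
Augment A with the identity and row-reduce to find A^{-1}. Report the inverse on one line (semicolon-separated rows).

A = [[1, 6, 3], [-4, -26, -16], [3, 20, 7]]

inverse = [23/2 3/2 -3/2; -5/3 -1/6 1/3; -1/6 -1/6 -1/6]

Gauss-Jordan on [A | I]:
R2 <- R2 - (-4)*R1:  [  0  -2  -4  |   4   1   0 ]
R3 <- R3 - (3)*R1:  [  0   2  -2  |  -3   0   1 ]
R2 <- (1/-2)*R2:  [    0     1     2  |    -2  -1/2     0 ]
R1 <- R1 - (6)*R2:  [  1   0  -9  |  13   3   0 ]
R3 <- R3 - (2)*R2:  [  0   0  -6  |   1   1   1 ]
R3 <- (1/-6)*R3:  [    0     0     1  |  -1/6  -1/6  -1/6 ]
R1 <- R1 - (-9)*R3:  [    1     0     0  |  23/2   3/2  -3/2 ]
R2 <- R2 - (2)*R3:  [    0     1     0  |  -5/3  -1/6   1/3 ]
Right block of [I | A^{-1}] is the inverse:
[ 23/2   3/2  -3/2 ]
[ -5/3  -1/6   1/3 ]
[ -1/6  -1/6  -1/6 ]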